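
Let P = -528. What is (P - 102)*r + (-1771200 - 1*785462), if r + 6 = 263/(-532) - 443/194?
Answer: -9403472347/3686 ≈ -2.5511e+6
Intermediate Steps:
r = -452973/51604 (r = -6 + (263/(-532) - 443/194) = -6 + (263*(-1/532) - 443*1/194) = -6 + (-263/532 - 443/194) = -6 - 143349/51604 = -452973/51604 ≈ -8.7779)
(P - 102)*r + (-1771200 - 1*785462) = (-528 - 102)*(-452973/51604) + (-1771200 - 1*785462) = -630*(-452973/51604) + (-1771200 - 785462) = 20383785/3686 - 2556662 = -9403472347/3686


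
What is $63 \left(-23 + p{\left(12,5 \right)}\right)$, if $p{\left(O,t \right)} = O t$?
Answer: $2331$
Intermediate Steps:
$63 \left(-23 + p{\left(12,5 \right)}\right) = 63 \left(-23 + 12 \cdot 5\right) = 63 \left(-23 + 60\right) = 63 \cdot 37 = 2331$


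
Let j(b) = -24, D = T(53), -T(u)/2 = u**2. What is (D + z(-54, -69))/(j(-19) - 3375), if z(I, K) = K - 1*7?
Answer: 1898/1133 ≈ 1.6752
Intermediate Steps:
T(u) = -2*u**2
D = -5618 (D = -2*53**2 = -2*2809 = -5618)
z(I, K) = -7 + K (z(I, K) = K - 7 = -7 + K)
(D + z(-54, -69))/(j(-19) - 3375) = (-5618 + (-7 - 69))/(-24 - 3375) = (-5618 - 76)/(-3399) = -5694*(-1/3399) = 1898/1133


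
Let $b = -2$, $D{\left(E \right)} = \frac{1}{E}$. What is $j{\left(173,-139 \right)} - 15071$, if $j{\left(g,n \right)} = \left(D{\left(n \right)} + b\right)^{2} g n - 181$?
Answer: $- \frac{15586521}{139} \approx -1.1213 \cdot 10^{5}$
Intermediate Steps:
$j{\left(g,n \right)} = -181 + g n \left(-2 + \frac{1}{n}\right)^{2}$ ($j{\left(g,n \right)} = \left(\frac{1}{n} - 2\right)^{2} g n - 181 = \left(-2 + \frac{1}{n}\right)^{2} g n - 181 = g \left(-2 + \frac{1}{n}\right)^{2} n - 181 = g n \left(-2 + \frac{1}{n}\right)^{2} - 181 = -181 + g n \left(-2 + \frac{1}{n}\right)^{2}$)
$j{\left(173,-139 \right)} - 15071 = \left(-181 + \frac{173 \left(-1 + 2 \left(-139\right)\right)^{2}}{-139}\right) - 15071 = \left(-181 + 173 \left(- \frac{1}{139}\right) \left(-1 - 278\right)^{2}\right) - 15071 = \left(-181 + 173 \left(- \frac{1}{139}\right) \left(-279\right)^{2}\right) - 15071 = \left(-181 + 173 \left(- \frac{1}{139}\right) 77841\right) - 15071 = \left(-181 - \frac{13466493}{139}\right) - 15071 = - \frac{13491652}{139} - 15071 = - \frac{15586521}{139}$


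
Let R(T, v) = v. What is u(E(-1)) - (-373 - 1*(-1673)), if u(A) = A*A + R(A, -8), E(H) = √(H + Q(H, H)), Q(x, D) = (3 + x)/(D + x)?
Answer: -1310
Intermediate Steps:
Q(x, D) = (3 + x)/(D + x)
E(H) = √(H + (3 + H)/(2*H)) (E(H) = √(H + (3 + H)/(H + H)) = √(H + (3 + H)/((2*H))) = √(H + (1/(2*H))*(3 + H)) = √(H + (3 + H)/(2*H)))
u(A) = -8 + A² (u(A) = A*A - 8 = A² - 8 = -8 + A²)
u(E(-1)) - (-373 - 1*(-1673)) = (-8 + (√(2 + 4*(-1) + 6/(-1))/2)²) - (-373 - 1*(-1673)) = (-8 + (√(2 - 4 + 6*(-1))/2)²) - (-373 + 1673) = (-8 + (√(2 - 4 - 6)/2)²) - 1*1300 = (-8 + (√(-8)/2)²) - 1300 = (-8 + ((2*I*√2)/2)²) - 1300 = (-8 + (I*√2)²) - 1300 = (-8 - 2) - 1300 = -10 - 1300 = -1310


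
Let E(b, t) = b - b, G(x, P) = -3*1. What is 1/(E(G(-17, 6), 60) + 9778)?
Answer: 1/9778 ≈ 0.00010227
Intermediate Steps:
G(x, P) = -3
E(b, t) = 0
1/(E(G(-17, 6), 60) + 9778) = 1/(0 + 9778) = 1/9778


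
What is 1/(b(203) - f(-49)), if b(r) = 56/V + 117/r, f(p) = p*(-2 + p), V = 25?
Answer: -5075/12668132 ≈ -0.00040061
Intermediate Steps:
b(r) = 56/25 + 117/r
1/(b(203) - f(-49)) = 1/((56/25 + 117/203) - (-49)*(-2 - 49)) = 1/((56/25 + 117*(1/203)) - (-49)*(-51)) = 1/((56/25 + 117/203) - 1*2499) = 1/(14293/5075 - 2499) = 1/(-12668132/5075) = -5075/12668132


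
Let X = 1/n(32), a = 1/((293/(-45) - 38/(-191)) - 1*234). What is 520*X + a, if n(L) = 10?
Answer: 107396521/2065483 ≈ 51.996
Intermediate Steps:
a = -8595/2065483 (a = 1/((293*(-1/45) - 38*(-1/191)) - 234) = 1/((-293/45 + 38/191) - 234) = 1/(-54253/8595 - 234) = 1/(-2065483/8595) = -8595/2065483 ≈ -0.0041613)
X = 1/10 ≈ 0.10000
520*X + a = 520*(1/10) - 8595/2065483 = 52 - 8595/2065483 = 107396521/2065483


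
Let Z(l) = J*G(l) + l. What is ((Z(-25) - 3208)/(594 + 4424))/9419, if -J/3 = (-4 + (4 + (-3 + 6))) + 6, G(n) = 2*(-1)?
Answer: -3179/47264542 ≈ -6.7260e-5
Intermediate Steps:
G(n) = -2
J = -27 (J = -3*((-4 + (4 + (-3 + 6))) + 6) = -3*((-4 + (4 + 3)) + 6) = -3*((-4 + 7) + 6) = -3*(3 + 6) = -3*9 = -27)
Z(l) = 54 + l (Z(l) = -27*(-2) + l = 54 + l)
((Z(-25) - 3208)/(594 + 4424))/9419 = (((54 - 25) - 3208)/(594 + 4424))/9419 = ((29 - 3208)/5018)*(1/9419) = -3179*1/5018*(1/9419) = -3179/5018*1/9419 = -3179/47264542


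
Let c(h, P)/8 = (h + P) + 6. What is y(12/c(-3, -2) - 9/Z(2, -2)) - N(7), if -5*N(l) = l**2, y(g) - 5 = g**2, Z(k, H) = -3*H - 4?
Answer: 119/5 ≈ 23.800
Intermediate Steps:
Z(k, H) = -4 - 3*H
c(h, P) = 48 + 8*P + 8*h (c(h, P) = 8*((h + P) + 6) = 8*((P + h) + 6) = 8*(6 + P + h) = 48 + 8*P + 8*h)
y(g) = 5 + g**2
N(l) = -l**2/5
y(12/c(-3, -2) - 9/Z(2, -2)) - N(7) = (5 + (12/(48 + 8*(-2) + 8*(-3)) - 9/(-4 - 3*(-2)))**2) - (-1)*7**2/5 = (5 + (12/(48 - 16 - 24) - 9/(-4 + 6))**2) - (-1)*49/5 = (5 + (12/8 - 9/2)**2) - 1*(-49/5) = (5 + (12*(1/8) - 9*1/2)**2) + 49/5 = (5 + (3/2 - 9/2)**2) + 49/5 = (5 + (-3)**2) + 49/5 = (5 + 9) + 49/5 = 14 + 49/5 = 119/5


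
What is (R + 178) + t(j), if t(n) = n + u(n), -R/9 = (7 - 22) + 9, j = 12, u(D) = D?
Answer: 256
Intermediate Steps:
R = 54 (R = -9*((7 - 22) + 9) = -9*(-15 + 9) = -9*(-6) = 54)
t(n) = 2*n (t(n) = n + n = 2*n)
(R + 178) + t(j) = (54 + 178) + 2*12 = 232 + 24 = 256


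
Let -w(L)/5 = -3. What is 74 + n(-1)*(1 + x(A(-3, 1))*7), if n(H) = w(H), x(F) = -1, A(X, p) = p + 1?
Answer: -16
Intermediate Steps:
w(L) = 15 (w(L) = -5*(-3) = 15)
A(X, p) = 1 + p
n(H) = 15
74 + n(-1)*(1 + x(A(-3, 1))*7) = 74 + 15*(1 - 1*7) = 74 + 15*(1 - 7) = 74 + 15*(-6) = 74 - 90 = -16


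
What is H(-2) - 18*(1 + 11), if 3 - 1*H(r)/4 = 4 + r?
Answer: -212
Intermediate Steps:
H(r) = -4 - 4*r (H(r) = 12 - 4*(4 + r) = 12 + (-16 - 4*r) = -4 - 4*r)
H(-2) - 18*(1 + 11) = (-4 - 4*(-2)) - 18*(1 + 11) = (-4 + 8) - 18*12 = 4 - 216 = -212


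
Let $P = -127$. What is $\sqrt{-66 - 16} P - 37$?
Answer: $-37 - 127 i \sqrt{82} \approx -37.0 - 1150.0 i$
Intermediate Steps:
$\sqrt{-66 - 16} P - 37 = \sqrt{-66 - 16} \left(-127\right) - 37 = \sqrt{-82} \left(-127\right) - 37 = i \sqrt{82} \left(-127\right) - 37 = - 127 i \sqrt{82} - 37 = -37 - 127 i \sqrt{82}$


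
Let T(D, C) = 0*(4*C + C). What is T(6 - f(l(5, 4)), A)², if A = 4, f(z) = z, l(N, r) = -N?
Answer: 0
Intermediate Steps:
T(D, C) = 0 (T(D, C) = 0*(5*C) = 0)
T(6 - f(l(5, 4)), A)² = 0² = 0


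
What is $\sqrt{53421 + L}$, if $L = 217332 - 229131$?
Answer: $\sqrt{41622} \approx 204.01$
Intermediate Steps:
$L = -11799$
$\sqrt{53421 + L} = \sqrt{53421 - 11799} = \sqrt{41622}$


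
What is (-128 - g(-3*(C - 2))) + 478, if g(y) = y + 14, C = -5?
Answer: 315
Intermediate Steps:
g(y) = 14 + y
(-128 - g(-3*(C - 2))) + 478 = (-128 - (14 - 3*(-5 - 2))) + 478 = (-128 - (14 - 3*(-7))) + 478 = (-128 - (14 + 21)) + 478 = (-128 - 1*35) + 478 = (-128 - 35) + 478 = -163 + 478 = 315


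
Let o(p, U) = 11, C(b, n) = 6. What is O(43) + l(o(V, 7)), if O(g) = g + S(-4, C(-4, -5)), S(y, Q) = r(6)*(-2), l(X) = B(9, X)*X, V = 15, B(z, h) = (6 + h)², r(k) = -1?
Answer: 3224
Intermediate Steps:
l(X) = X*(6 + X)² (l(X) = (6 + X)²*X = X*(6 + X)²)
S(y, Q) = 2 (S(y, Q) = -1*(-2) = 2)
O(g) = 2 + g (O(g) = g + 2 = 2 + g)
O(43) + l(o(V, 7)) = (2 + 43) + 11*(6 + 11)² = 45 + 11*17² = 45 + 11*289 = 45 + 3179 = 3224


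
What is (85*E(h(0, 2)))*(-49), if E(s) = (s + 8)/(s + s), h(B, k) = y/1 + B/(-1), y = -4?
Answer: 4165/2 ≈ 2082.5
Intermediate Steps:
h(B, k) = -4 - B (h(B, k) = -4/1 + B/(-1) = -4*1 + B*(-1) = -4 - B)
E(s) = (8 + s)/(2*s) (E(s) = (8 + s)/((2*s)) = (8 + s)*(1/(2*s)) = (8 + s)/(2*s))
(85*E(h(0, 2)))*(-49) = (85*((8 + (-4 - 1*0))/(2*(-4 - 1*0))))*(-49) = (85*((8 + (-4 + 0))/(2*(-4 + 0))))*(-49) = (85*((½)*(8 - 4)/(-4)))*(-49) = (85*((½)*(-¼)*4))*(-49) = (85*(-½))*(-49) = -85/2*(-49) = 4165/2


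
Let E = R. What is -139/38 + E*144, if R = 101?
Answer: 552533/38 ≈ 14540.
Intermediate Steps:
E = 101
-139/38 + E*144 = -139/38 + 101*144 = -139*1/38 + 14544 = -139/38 + 14544 = 552533/38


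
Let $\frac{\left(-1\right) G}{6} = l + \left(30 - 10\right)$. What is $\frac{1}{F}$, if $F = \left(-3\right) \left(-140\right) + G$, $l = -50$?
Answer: $\frac{1}{600} \approx 0.0016667$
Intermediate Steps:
$G = 180$ ($G = - 6 \left(-50 + \left(30 - 10\right)\right) = - 6 \left(-50 + 20\right) = \left(-6\right) \left(-30\right) = 180$)
$F = 600$ ($F = \left(-3\right) \left(-140\right) + 180 = 420 + 180 = 600$)
$\frac{1}{F} = \frac{1}{600}$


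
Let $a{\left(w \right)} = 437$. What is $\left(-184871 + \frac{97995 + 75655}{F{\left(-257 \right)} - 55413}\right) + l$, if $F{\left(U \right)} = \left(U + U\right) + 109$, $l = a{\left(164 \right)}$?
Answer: $- \frac{5147455331}{27909} \approx -1.8444 \cdot 10^{5}$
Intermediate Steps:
$l = 437$
$F{\left(U \right)} = 109 + 2 U$ ($F{\left(U \right)} = 2 U + 109 = 109 + 2 U$)
$\left(-184871 + \frac{97995 + 75655}{F{\left(-257 \right)} - 55413}\right) + l = \left(-184871 + \frac{97995 + 75655}{\left(109 + 2 \left(-257\right)\right) - 55413}\right) + 437 = \left(-184871 + \frac{173650}{\left(109 - 514\right) - 55413}\right) + 437 = \left(-184871 + \frac{173650}{-405 - 55413}\right) + 437 = \left(-184871 + \frac{173650}{-55818}\right) + 437 = \left(-184871 + 173650 \left(- \frac{1}{55818}\right)\right) + 437 = \left(-184871 - \frac{86825}{27909}\right) + 437 = - \frac{5159651564}{27909} + 437 = - \frac{5147455331}{27909}$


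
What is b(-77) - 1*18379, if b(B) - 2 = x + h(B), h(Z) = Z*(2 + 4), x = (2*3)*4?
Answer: -18815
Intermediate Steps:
x = 24 (x = 6*4 = 24)
h(Z) = 6*Z (h(Z) = Z*6 = 6*Z)
b(B) = 26 + 6*B (b(B) = 2 + (24 + 6*B) = 26 + 6*B)
b(-77) - 1*18379 = (26 + 6*(-77)) - 1*18379 = (26 - 462) - 18379 = -436 - 18379 = -18815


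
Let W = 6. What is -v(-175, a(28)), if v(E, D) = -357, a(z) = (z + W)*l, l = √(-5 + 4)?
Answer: 357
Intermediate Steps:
l = I (l = √(-1) = I ≈ 1.0*I)
a(z) = I*(6 + z) (a(z) = (z + 6)*I = (6 + z)*I = I*(6 + z))
-v(-175, a(28)) = -1*(-357) = 357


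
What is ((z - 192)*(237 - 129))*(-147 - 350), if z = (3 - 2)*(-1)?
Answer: 10359468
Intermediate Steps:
z = -1 (z = 1*(-1) = -1)
((z - 192)*(237 - 129))*(-147 - 350) = ((-1 - 192)*(237 - 129))*(-147 - 350) = -193*108*(-497) = -20844*(-497) = 10359468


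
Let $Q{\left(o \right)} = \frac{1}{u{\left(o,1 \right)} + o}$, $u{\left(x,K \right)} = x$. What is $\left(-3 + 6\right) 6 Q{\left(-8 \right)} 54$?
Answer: $- \frac{243}{4} \approx -60.75$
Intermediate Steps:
$Q{\left(o \right)} = \frac{1}{2 o}$ ($Q{\left(o \right)} = \frac{1}{o + o} = \frac{1}{2 o}$)
$\left(-3 + 6\right) 6 Q{\left(-8 \right)} 54 = \left(-3 + 6\right) 6 \frac{1}{2 \left(-8\right)} 54 = 3 \cdot 6 \cdot \frac{1}{2} \left(- \frac{1}{8}\right) 54 = 18 \left(- \frac{1}{16}\right) 54 = \left(- \frac{9}{8}\right) 54 = - \frac{243}{4}$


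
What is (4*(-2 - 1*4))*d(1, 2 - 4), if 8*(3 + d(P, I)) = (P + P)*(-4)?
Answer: 96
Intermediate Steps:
d(P, I) = -3 - P (d(P, I) = -3 + ((P + P)*(-4))/8 = -3 + ((2*P)*(-4))/8 = -3 + (-8*P)/8 = -3 - P)
(4*(-2 - 1*4))*d(1, 2 - 4) = (4*(-2 - 1*4))*(-3 - 1*1) = (4*(-2 - 4))*(-3 - 1) = (4*(-6))*(-4) = -24*(-4) = 96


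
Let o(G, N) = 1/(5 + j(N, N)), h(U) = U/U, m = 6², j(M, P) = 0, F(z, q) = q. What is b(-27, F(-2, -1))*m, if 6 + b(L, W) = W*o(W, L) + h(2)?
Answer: -936/5 ≈ -187.20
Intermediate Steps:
m = 36
h(U) = 1
o(G, N) = ⅕ (o(G, N) = 1/(5 + 0) = 1/5 = ⅕)
b(L, W) = -5 + W/5 (b(L, W) = -6 + (W*(⅕) + 1) = -6 + (W/5 + 1) = -6 + (1 + W/5) = -5 + W/5)
b(-27, F(-2, -1))*m = (-5 + (⅕)*(-1))*36 = (-5 - ⅕)*36 = -26/5*36 = -936/5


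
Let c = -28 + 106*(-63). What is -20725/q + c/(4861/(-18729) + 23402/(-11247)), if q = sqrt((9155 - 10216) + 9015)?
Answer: 470861930826/164322575 - 20725*sqrt(7954)/7954 ≈ 2633.1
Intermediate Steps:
q = sqrt(7954) (q = sqrt(-1061 + 9015) = sqrt(7954) ≈ 89.185)
c = -6706 (c = -28 - 6678 = -6706)
-20725/q + c/(4861/(-18729) + 23402/(-11247)) = -20725*sqrt(7954)/7954 - 6706/(4861/(-18729) + 23402/(-11247)) = -20725*sqrt(7954)/7954 - 6706/(4861*(-1/18729) + 23402*(-1/11247)) = -20725*sqrt(7954)/7954 - 6706/(-4861/18729 - 23402/11247) = -20725*sqrt(7954)/7954 - 6706/(-164322575/70215021) = -20725*sqrt(7954)/7954 - 6706*(-70215021/164322575) = -20725*sqrt(7954)/7954 + 470861930826/164322575 = 470861930826/164322575 - 20725*sqrt(7954)/7954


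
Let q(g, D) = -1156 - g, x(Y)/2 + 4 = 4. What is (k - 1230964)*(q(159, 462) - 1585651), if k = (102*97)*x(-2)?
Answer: 1953498015224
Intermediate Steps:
x(Y) = 0 (x(Y) = -8 + 2*4 = -8 + 8 = 0)
k = 0 (k = (102*97)*0 = 9894*0 = 0)
(k - 1230964)*(q(159, 462) - 1585651) = (0 - 1230964)*((-1156 - 1*159) - 1585651) = -1230964*((-1156 - 159) - 1585651) = -1230964*(-1315 - 1585651) = -1230964*(-1586966) = 1953498015224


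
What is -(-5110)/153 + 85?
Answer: 18115/153 ≈ 118.40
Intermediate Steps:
-(-5110)/153 + 85 = -73*(-70/153) + 85 = 5110/153 + 85 = 18115/153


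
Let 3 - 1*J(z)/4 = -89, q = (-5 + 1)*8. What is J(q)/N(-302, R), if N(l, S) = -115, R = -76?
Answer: -16/5 ≈ -3.2000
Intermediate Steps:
q = -32 (q = -4*8 = -32)
J(z) = 368 (J(z) = 12 - 4*(-89) = 12 + 356 = 368)
J(q)/N(-302, R) = 368/(-115) = 368*(-1/115) = -16/5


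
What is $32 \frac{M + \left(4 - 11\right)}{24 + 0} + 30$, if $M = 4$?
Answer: $26$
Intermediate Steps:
$32 \frac{M + \left(4 - 11\right)}{24 + 0} + 30 = 32 \frac{4 + \left(4 - 11\right)}{24 + 0} + 30 = 32 \frac{4 - 7}{24} + 30 = 32 \left(\left(-3\right) \frac{1}{24}\right) + 30 = 32 \left(- \frac{1}{8}\right) + 30 = -4 + 30 = 26$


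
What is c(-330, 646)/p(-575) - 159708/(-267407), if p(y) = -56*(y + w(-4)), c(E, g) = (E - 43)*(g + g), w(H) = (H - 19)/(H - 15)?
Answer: -83963674069/5830542228 ≈ -14.401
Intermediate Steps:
w(H) = (-19 + H)/(-15 + H)
c(E, g) = 2*g*(-43 + E) (c(E, g) = (-43 + E)*(2*g) = 2*g*(-43 + E))
p(y) = -1288/19 - 56*y (p(y) = -56*(y + (-19 - 4)/(-15 - 4)) = -56*(y - 23/(-19)) = -56*(y - 1/19*(-23)) = -56*(y + 23/19) = -56*(23/19 + y) = -1288/19 - 56*y)
c(-330, 646)/p(-575) - 159708/(-267407) = (2*646*(-43 - 330))/(-1288/19 - 56*(-575)) - 159708/(-267407) = (2*646*(-373))/(-1288/19 + 32200) - 159708*(-1/267407) = -481916/610512/19 + 159708/267407 = -481916*19/610512 + 159708/267407 = -2289101/152628 + 159708/267407 = -83963674069/5830542228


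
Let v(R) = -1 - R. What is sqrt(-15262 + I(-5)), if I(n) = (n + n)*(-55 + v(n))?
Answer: 4*I*sqrt(922) ≈ 121.46*I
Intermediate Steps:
I(n) = 2*n*(-56 - n) (I(n) = (n + n)*(-55 + (-1 - n)) = (2*n)*(-56 - n) = 2*n*(-56 - n))
sqrt(-15262 + I(-5)) = sqrt(-15262 - 2*(-5)*(56 - 5)) = sqrt(-15262 - 2*(-5)*51) = sqrt(-15262 + 510) = sqrt(-14752) = 4*I*sqrt(922)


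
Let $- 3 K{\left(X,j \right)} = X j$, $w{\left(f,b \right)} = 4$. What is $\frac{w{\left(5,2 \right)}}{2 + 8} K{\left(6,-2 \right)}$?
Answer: $\frac{8}{5} \approx 1.6$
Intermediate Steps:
$K{\left(X,j \right)} = - \frac{X j}{3}$
$\frac{w{\left(5,2 \right)}}{2 + 8} K{\left(6,-2 \right)} = \frac{4}{2 + 8} \left(\left(- \frac{1}{3}\right) 6 \left(-2\right)\right) = \frac{4}{10} \cdot 4 = 4 \cdot \frac{1}{10} \cdot 4 = \frac{2}{5} \cdot 4 = \frac{8}{5}$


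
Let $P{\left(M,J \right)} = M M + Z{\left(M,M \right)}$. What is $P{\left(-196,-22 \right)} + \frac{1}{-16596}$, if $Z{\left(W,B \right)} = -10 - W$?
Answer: $\frac{640638791}{16596} \approx 38602.0$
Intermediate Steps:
$P{\left(M,J \right)} = -10 + M^{2} - M$ ($P{\left(M,J \right)} = M M - \left(10 + M\right) = M^{2} - \left(10 + M\right) = -10 + M^{2} - M$)
$P{\left(-196,-22 \right)} + \frac{1}{-16596} = \left(-10 + \left(-196\right)^{2} - -196\right) + \frac{1}{-16596} = \left(-10 + 38416 + 196\right) - \frac{1}{16596} = 38602 - \frac{1}{16596} = \frac{640638791}{16596}$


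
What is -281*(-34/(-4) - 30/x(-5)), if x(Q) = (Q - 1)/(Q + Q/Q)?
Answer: 6463/2 ≈ 3231.5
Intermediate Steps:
x(Q) = (-1 + Q)/(1 + Q) (x(Q) = (-1 + Q)/(Q + 1) = (-1 + Q)/(1 + Q))
-281*(-34/(-4) - 30/x(-5)) = -281*(-34/(-4) - 30*(1 - 5)/(-1 - 5)) = -281*(-34*(-¼) - 30/(-6/(-4))) = -281*(17/2 - 30/((-¼*(-6)))) = -281*(17/2 - 30/3/2) = -281*(17/2 - 30*⅔) = -281*(17/2 - 20) = -281*(-23/2) = 6463/2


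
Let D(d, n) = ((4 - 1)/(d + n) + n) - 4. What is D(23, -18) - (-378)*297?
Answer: 561223/5 ≈ 1.1224e+5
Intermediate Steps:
D(d, n) = -4 + n + 3/(d + n) (D(d, n) = (3/(d + n) + n) - 4 = (n + 3/(d + n)) - 4 = -4 + n + 3/(d + n))
D(23, -18) - (-378)*297 = (3 + (-18)**2 - 4*23 - 4*(-18) + 23*(-18))/(23 - 18) - (-378)*297 = (3 + 324 - 92 + 72 - 414)/5 - 378*(-297) = (1/5)*(-107) + 112266 = -107/5 + 112266 = 561223/5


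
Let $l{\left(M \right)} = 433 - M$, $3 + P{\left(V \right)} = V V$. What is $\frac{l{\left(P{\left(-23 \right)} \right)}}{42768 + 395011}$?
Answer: $- \frac{93}{437779} \approx -0.00021244$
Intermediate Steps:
$P{\left(V \right)} = -3 + V^{2}$ ($P{\left(V \right)} = -3 + V V = -3 + V^{2}$)
$\frac{l{\left(P{\left(-23 \right)} \right)}}{42768 + 395011} = \frac{433 - \left(-3 + \left(-23\right)^{2}\right)}{42768 + 395011} = \frac{433 - \left(-3 + 529\right)}{437779} = \left(433 - 526\right) \frac{1}{437779} = \left(-93\right) \frac{1}{437779} = - \frac{93}{437779}$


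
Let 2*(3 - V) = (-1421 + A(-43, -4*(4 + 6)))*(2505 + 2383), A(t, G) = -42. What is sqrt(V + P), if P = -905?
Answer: sqrt(3574670) ≈ 1890.7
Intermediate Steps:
V = 3575575 (V = 3 - (-1421 - 42)*(2505 + 2383)/2 = 3 - (-1463)*4888/2 = 3 - 1/2*(-7151144) = 3 + 3575572 = 3575575)
sqrt(V + P) = sqrt(3575575 - 905) = sqrt(3574670)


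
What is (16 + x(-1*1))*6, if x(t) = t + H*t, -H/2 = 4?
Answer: 138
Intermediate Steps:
H = -8 (H = -2*4 = -8)
x(t) = -7*t (x(t) = t - 8*t = -7*t)
(16 + x(-1*1))*6 = (16 - (-7))*6 = (16 - 7*(-1))*6 = (16 + 7)*6 = 23*6 = 138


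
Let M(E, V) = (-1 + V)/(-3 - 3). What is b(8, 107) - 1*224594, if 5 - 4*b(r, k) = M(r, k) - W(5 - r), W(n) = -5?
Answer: -2695075/12 ≈ -2.2459e+5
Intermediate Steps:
M(E, V) = ⅙ - V/6 (M(E, V) = (-1 + V)/(-6) = (-1 + V)*(-⅙) = ⅙ - V/6)
b(r, k) = -1/24 + k/24 (b(r, k) = 5/4 - ((⅙ - k/6) - 1*(-5))/4 = 5/4 - ((⅙ - k/6) + 5)/4 = 5/4 - (31/6 - k/6)/4 = 5/4 + (-31/24 + k/24) = -1/24 + k/24)
b(8, 107) - 1*224594 = (-1/24 + (1/24)*107) - 1*224594 = (-1/24 + 107/24) - 224594 = 53/12 - 224594 = -2695075/12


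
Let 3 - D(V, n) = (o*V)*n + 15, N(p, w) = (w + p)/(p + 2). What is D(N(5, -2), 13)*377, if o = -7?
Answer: 10179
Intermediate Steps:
N(p, w) = (p + w)/(2 + p)
D(V, n) = -12 + 7*V*n (D(V, n) = 3 - ((-7*V)*n + 15) = 3 - (-7*V*n + 15) = 3 - (15 - 7*V*n) = 3 + (-15 + 7*V*n) = -12 + 7*V*n)
D(N(5, -2), 13)*377 = (-12 + 7*((5 - 2)/(2 + 5))*13)*377 = (-12 + 7*(3/7)*13)*377 = (-12 + 39)*377 = 27*377 = 10179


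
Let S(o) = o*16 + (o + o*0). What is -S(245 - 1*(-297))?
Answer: -9214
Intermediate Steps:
S(o) = 17*o (S(o) = 16*o + (o + 0) = 16*o + o = 17*o)
-S(245 - 1*(-297)) = -17*(245 - 1*(-297)) = -17*(245 + 297) = -17*542 = -1*9214 = -9214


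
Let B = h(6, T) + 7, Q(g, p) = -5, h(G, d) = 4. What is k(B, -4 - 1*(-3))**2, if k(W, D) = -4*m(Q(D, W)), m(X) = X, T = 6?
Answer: 400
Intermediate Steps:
B = 11 (B = 4 + 7 = 11)
k(W, D) = 20 (k(W, D) = -4*(-5) = 20)
k(B, -4 - 1*(-3))**2 = 20**2 = 400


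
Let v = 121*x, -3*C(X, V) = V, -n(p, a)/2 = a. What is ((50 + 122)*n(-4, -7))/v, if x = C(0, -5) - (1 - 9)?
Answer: 7224/3509 ≈ 2.0587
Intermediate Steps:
n(p, a) = -2*a
C(X, V) = -V/3
x = 29/3 (x = -1/3*(-5) - (1 - 9) = 5/3 - 1*(-8) = 5/3 + 8 = 29/3 ≈ 9.6667)
v = 3509/3 (v = 121*(29/3) = 3509/3 ≈ 1169.7)
((50 + 122)*n(-4, -7))/v = ((50 + 122)*(-2*(-7)))/(3509/3) = (172*14)*(3/3509) = 2408*(3/3509) = 7224/3509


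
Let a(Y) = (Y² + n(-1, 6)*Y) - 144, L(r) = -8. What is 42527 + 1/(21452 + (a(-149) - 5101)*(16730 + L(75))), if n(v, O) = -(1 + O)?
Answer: 12800658044711/301000730 ≈ 42527.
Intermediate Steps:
n(v, O) = -1 - O
a(Y) = -144 + Y² - 7*Y (a(Y) = (Y² + (-1 - 1*6)*Y) - 144 = (Y² + (-1 - 6)*Y) - 144 = (Y² - 7*Y) - 144 = -144 + Y² - 7*Y)
42527 + 1/(21452 + (a(-149) - 5101)*(16730 + L(75))) = 42527 + 1/(21452 + ((-144 + (-149)² - 7*(-149)) - 5101)*(16730 - 8)) = 42527 + 1/(21452 + ((-144 + 22201 + 1043) - 5101)*16722) = 42527 + 1/(21452 + (23100 - 5101)*16722) = 42527 + 1/(21452 + 17999*16722) = 42527 + 1/(21452 + 300979278) = 42527 + 1/301000730 = 12800658044711/301000730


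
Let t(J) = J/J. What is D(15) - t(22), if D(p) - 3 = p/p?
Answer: 3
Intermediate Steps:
t(J) = 1
D(p) = 4 (D(p) = 3 + p/p = 3 + 1 = 4)
D(15) - t(22) = 4 - 1*1 = 4 - 1 = 3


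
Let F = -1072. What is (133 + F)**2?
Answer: 881721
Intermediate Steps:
(133 + F)**2 = (133 - 1072)**2 = (-939)**2 = 881721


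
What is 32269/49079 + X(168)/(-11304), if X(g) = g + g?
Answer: 14511593/23116209 ≈ 0.62777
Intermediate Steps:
X(g) = 2*g
32269/49079 + X(168)/(-11304) = 32269/49079 + (2*168)/(-11304) = 32269*(1/49079) + 336*(-1/11304) = 32269/49079 - 14/471 = 14511593/23116209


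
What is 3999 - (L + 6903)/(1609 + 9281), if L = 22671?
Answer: 2417752/605 ≈ 3996.3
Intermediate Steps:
3999 - (L + 6903)/(1609 + 9281) = 3999 - (22671 + 6903)/(1609 + 9281) = 3999 - 29574/10890 = 3999 - 1*1643/605 = 3999 - 1643/605 = 2417752/605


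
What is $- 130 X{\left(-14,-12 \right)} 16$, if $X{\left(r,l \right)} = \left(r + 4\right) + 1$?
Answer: $18720$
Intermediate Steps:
$X{\left(r,l \right)} = 5 + r$ ($X{\left(r,l \right)} = \left(4 + r\right) + 1 = 5 + r$)
$- 130 X{\left(-14,-12 \right)} 16 = - 130 \left(5 - 14\right) 16 = \left(-130\right) \left(-9\right) 16 = 1170 \cdot 16 = 18720$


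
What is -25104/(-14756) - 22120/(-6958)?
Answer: 182608/37417 ≈ 4.8803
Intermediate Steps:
-25104/(-14756) - 22120/(-6958) = -25104*(-1/14756) - 22120*(-1/6958) = 6276/3689 + 1580/497 = 182608/37417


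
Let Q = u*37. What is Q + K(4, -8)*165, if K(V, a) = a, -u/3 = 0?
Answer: -1320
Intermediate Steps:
u = 0 (u = -3*0 = 0)
Q = 0 (Q = 0*37 = 0)
Q + K(4, -8)*165 = 0 - 8*165 = 0 - 1320 = -1320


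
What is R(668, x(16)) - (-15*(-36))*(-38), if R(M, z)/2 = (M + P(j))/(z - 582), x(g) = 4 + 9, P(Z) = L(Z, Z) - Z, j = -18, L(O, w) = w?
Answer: 11674544/569 ≈ 20518.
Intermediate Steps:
P(Z) = 0 (P(Z) = Z - Z = 0)
x(g) = 13
R(M, z) = 2*M/(-582 + z) (R(M, z) = 2*((M + 0)/(z - 582)) = 2*(M/(-582 + z)) = 2*M/(-582 + z))
R(668, x(16)) - (-15*(-36))*(-38) = 2*668/(-582 + 13) - (-15*(-36))*(-38) = 2*668/(-569) - 540*(-38) = 2*668*(-1/569) - 1*(-20520) = -1336/569 + 20520 = 11674544/569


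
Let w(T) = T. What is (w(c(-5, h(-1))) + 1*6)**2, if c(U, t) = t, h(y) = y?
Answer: 25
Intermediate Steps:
(w(c(-5, h(-1))) + 1*6)**2 = (-1 + 1*6)**2 = (-1 + 6)**2 = 5**2 = 25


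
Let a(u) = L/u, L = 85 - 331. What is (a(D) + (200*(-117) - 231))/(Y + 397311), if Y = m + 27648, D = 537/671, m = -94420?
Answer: -4284971/59166481 ≈ -0.072422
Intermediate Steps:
D = 537/671 (D = 537*(1/671) = 537/671 ≈ 0.80030)
L = -246
a(u) = -246/u
Y = -66772 (Y = -94420 + 27648 = -66772)
(a(D) + (200*(-117) - 231))/(Y + 397311) = (-246/537/671 + (200*(-117) - 231))/(-66772 + 397311) = (-246*671/537 + (-23400 - 231))/330539 = (-55022/179 - 23631)*(1/330539) = -4284971/179*1/330539 = -4284971/59166481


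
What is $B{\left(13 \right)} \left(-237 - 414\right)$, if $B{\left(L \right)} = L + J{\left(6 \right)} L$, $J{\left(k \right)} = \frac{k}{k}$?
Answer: $-16926$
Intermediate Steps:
$J{\left(k \right)} = 1$
$B{\left(L \right)} = 2 L$ ($B{\left(L \right)} = L + 1 L = L + L = 2 L$)
$B{\left(13 \right)} \left(-237 - 414\right) = 2 \cdot 13 \left(-237 - 414\right) = 26 \left(-651\right) = -16926$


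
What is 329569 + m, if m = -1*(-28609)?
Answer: 358178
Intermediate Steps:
m = 28609
329569 + m = 329569 + 28609 = 358178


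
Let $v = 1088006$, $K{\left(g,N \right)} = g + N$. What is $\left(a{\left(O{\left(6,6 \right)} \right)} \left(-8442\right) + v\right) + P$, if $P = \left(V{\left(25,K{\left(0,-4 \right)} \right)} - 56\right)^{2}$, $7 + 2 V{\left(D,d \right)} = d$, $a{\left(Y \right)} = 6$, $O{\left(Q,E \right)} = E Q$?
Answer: $\frac{4164545}{4} \approx 1.0411 \cdot 10^{6}$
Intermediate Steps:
$K{\left(g,N \right)} = N + g$
$V{\left(D,d \right)} = - \frac{7}{2} + \frac{d}{2}$
$P = \frac{15129}{4}$ ($P = \left(\left(- \frac{7}{2} + \frac{-4 + 0}{2}\right) - 56\right)^{2} = \left(\left(- \frac{7}{2} + \frac{1}{2} \left(-4\right)\right) - 56\right)^{2} = \left(\left(- \frac{7}{2} - 2\right) - 56\right)^{2} = \left(- \frac{11}{2} - 56\right)^{2} = \left(- \frac{123}{2}\right)^{2} = \frac{15129}{4} \approx 3782.3$)
$\left(a{\left(O{\left(6,6 \right)} \right)} \left(-8442\right) + v\right) + P = \left(6 \left(-8442\right) + 1088006\right) + \frac{15129}{4} = \left(-50652 + 1088006\right) + \frac{15129}{4} = 1037354 + \frac{15129}{4} = \frac{4164545}{4}$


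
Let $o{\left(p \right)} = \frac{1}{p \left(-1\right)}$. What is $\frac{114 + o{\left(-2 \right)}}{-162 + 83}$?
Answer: $- \frac{229}{158} \approx -1.4494$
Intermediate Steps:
$o{\left(p \right)} = - \frac{1}{p}$ ($o{\left(p \right)} = \frac{1}{\left(-1\right) p} = - \frac{1}{p}$)
$\frac{114 + o{\left(-2 \right)}}{-162 + 83} = \frac{114 - \frac{1}{-2}}{-162 + 83} = \frac{114 - - \frac{1}{2}}{-79} = \left(114 + \frac{1}{2}\right) \left(- \frac{1}{79}\right) = \frac{229}{2} \left(- \frac{1}{79}\right) = - \frac{229}{158}$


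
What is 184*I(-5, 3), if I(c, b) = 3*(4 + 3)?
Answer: 3864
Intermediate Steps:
I(c, b) = 21 (I(c, b) = 3*7 = 21)
184*I(-5, 3) = 184*21 = 3864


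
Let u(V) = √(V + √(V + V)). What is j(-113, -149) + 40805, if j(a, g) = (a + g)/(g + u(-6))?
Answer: (6080207 - 40805*√(-6 + 2*I*√3))/(149 - √2*√(-3 + I*√3)) ≈ 40807.0 + 0.030272*I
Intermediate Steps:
u(V) = √(V + √2*√V) (u(V) = √(V + √(2*V)) = √(V + √2*√V))
j(a, g) = (a + g)/(g + √(-6 + 2*I*√3)) (j(a, g) = (a + g)/(g + √(-6 + √2*√(-6))) = (a + g)/(g + √(-6 + √2*(I*√6))) = (a + g)/(g + √(-6 + 2*I*√3)))
j(-113, -149) + 40805 = (-113 - 149)/(-149 + √2*√(-3 + I*√3)) + 40805 = -262/(-149 + √2*√(-3 + I*√3)) + 40805 = 40805 - 262/(-149 + √2*√(-3 + I*√3))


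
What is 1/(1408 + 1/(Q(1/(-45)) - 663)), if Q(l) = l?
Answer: 29836/42009043 ≈ 0.00071023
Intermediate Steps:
1/(1408 + 1/(Q(1/(-45)) - 663)) = 1/(1408 + 1/(1/(-45) - 663)) = 1/(1408 + 1/(-1/45 - 663)) = 1/(1408 + 1/(-29836/45)) = 1/(1408 - 45/29836) = 1/(42009043/29836) = 29836/42009043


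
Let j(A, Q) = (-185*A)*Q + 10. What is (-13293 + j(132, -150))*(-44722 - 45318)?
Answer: -328620518680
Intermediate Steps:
j(A, Q) = 10 - 185*A*Q (j(A, Q) = -185*A*Q + 10 = 10 - 185*A*Q)
(-13293 + j(132, -150))*(-44722 - 45318) = (-13293 + (10 - 185*132*(-150)))*(-44722 - 45318) = (-13293 + (10 + 3663000))*(-90040) = (-13293 + 3663010)*(-90040) = 3649717*(-90040) = -328620518680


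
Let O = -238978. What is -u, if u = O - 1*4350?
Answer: 243328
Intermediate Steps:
u = -243328 (u = -238978 - 1*4350 = -238978 - 4350 = -243328)
-u = -1*(-243328) = 243328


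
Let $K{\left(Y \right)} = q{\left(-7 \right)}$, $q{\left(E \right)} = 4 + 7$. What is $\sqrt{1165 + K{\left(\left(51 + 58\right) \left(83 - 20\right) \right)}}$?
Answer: $14 \sqrt{6} \approx 34.293$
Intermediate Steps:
$q{\left(E \right)} = 11$
$K{\left(Y \right)} = 11$
$\sqrt{1165 + K{\left(\left(51 + 58\right) \left(83 - 20\right) \right)}} = \sqrt{1165 + 11} = \sqrt{1176} = 14 \sqrt{6}$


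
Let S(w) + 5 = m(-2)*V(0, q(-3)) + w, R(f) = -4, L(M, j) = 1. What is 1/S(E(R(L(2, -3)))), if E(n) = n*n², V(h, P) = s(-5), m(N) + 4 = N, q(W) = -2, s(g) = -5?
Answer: -1/39 ≈ -0.025641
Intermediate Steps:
m(N) = -4 + N
V(h, P) = -5
E(n) = n³
S(w) = 25 + w (S(w) = -5 + ((-4 - 2)*(-5) + w) = -5 + (-6*(-5) + w) = -5 + (30 + w) = 25 + w)
1/S(E(R(L(2, -3)))) = 1/(25 + (-4)³) = 1/(25 - 64) = 1/(-39) = -1/39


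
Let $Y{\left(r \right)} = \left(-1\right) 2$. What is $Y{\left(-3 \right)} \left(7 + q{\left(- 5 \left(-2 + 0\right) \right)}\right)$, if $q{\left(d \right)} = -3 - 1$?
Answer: $-6$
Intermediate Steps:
$q{\left(d \right)} = -4$ ($q{\left(d \right)} = -3 - 1 = -4$)
$Y{\left(r \right)} = -2$
$Y{\left(-3 \right)} \left(7 + q{\left(- 5 \left(-2 + 0\right) \right)}\right) = - 2 \left(7 - 4\right) = \left(-2\right) 3 = -6$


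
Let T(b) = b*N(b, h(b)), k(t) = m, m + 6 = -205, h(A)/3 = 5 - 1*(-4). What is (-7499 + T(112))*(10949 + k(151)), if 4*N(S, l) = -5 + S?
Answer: -48353214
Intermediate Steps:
h(A) = 27 (h(A) = 3*(5 - 1*(-4)) = 3*(5 + 4) = 3*9 = 27)
N(S, l) = -5/4 + S/4 (N(S, l) = (-5 + S)/4 = -5/4 + S/4)
m = -211 (m = -6 - 205 = -211)
k(t) = -211
T(b) = b*(-5/4 + b/4)
(-7499 + T(112))*(10949 + k(151)) = (-7499 + (¼)*112*(-5 + 112))*(10949 - 211) = (-7499 + (¼)*112*107)*10738 = (-7499 + 2996)*10738 = -4503*10738 = -48353214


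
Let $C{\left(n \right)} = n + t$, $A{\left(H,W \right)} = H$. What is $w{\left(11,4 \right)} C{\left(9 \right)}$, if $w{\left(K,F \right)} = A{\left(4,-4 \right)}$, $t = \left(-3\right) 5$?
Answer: $-24$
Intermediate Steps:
$t = -15$
$C{\left(n \right)} = -15 + n$ ($C{\left(n \right)} = n - 15 = -15 + n$)
$w{\left(K,F \right)} = 4$
$w{\left(11,4 \right)} C{\left(9 \right)} = 4 \left(-15 + 9\right) = 4 \left(-6\right) = -24$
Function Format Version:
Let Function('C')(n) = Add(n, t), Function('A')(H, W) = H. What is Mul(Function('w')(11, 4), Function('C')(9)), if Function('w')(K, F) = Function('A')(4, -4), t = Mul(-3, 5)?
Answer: -24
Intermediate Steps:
t = -15
Function('C')(n) = Add(-15, n) (Function('C')(n) = Add(n, -15) = Add(-15, n))
Function('w')(K, F) = 4
Mul(Function('w')(11, 4), Function('C')(9)) = Mul(4, Add(-15, 9)) = Mul(4, -6) = -24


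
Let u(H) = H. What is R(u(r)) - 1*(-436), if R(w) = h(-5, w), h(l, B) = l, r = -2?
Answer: 431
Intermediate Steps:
R(w) = -5
R(u(r)) - 1*(-436) = -5 - 1*(-436) = -5 + 436 = 431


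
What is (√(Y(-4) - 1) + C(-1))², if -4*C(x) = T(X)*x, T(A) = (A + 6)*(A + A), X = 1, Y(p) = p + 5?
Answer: 49/4 ≈ 12.250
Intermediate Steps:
Y(p) = 5 + p
T(A) = 2*A*(6 + A) (T(A) = (6 + A)*(2*A) = 2*A*(6 + A))
C(x) = -7*x/2 (C(x) = -2*1*(6 + 1)*x/4 = -2*1*7*x/4 = -7*x/2)
(√(Y(-4) - 1) + C(-1))² = (√((5 - 4) - 1) - 7/2*(-1))² = (√(1 - 1) + 7/2)² = (√0 + 7/2)² = (0 + 7/2)² = (7/2)² = 49/4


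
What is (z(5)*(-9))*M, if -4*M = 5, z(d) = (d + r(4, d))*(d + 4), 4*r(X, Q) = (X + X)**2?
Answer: 8505/4 ≈ 2126.3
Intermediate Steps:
r(X, Q) = X**2 (r(X, Q) = (X + X)**2/4 = (2*X)**2/4 = (4*X**2)/4 = X**2)
z(d) = (4 + d)*(16 + d) (z(d) = (d + 4**2)*(d + 4) = (d + 16)*(4 + d) = (16 + d)*(4 + d) = (4 + d)*(16 + d))
M = -5/4 (M = -1/4*5 = -5/4 ≈ -1.2500)
(z(5)*(-9))*M = ((64 + 5**2 + 20*5)*(-9))*(-5/4) = ((64 + 25 + 100)*(-9))*(-5/4) = (189*(-9))*(-5/4) = -1701*(-5/4) = 8505/4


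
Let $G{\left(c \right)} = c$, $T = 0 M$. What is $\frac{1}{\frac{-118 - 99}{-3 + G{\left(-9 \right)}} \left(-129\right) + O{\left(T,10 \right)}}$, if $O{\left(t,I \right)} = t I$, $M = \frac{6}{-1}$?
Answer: $- \frac{4}{9331} \approx -0.00042868$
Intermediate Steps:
$M = -6$ ($M = 6 \left(-1\right) = -6$)
$T = 0$ ($T = 0 \left(-6\right) = 0$)
$O{\left(t,I \right)} = I t$
$\frac{1}{\frac{-118 - 99}{-3 + G{\left(-9 \right)}} \left(-129\right) + O{\left(T,10 \right)}} = \frac{1}{\frac{-118 - 99}{-3 - 9} \left(-129\right) + 10 \cdot 0} = \frac{1}{- \frac{217}{-12} \left(-129\right) + 0} = \frac{1}{\left(-217\right) \left(- \frac{1}{12}\right) \left(-129\right) + 0} = \frac{1}{\frac{217}{12} \left(-129\right) + 0} = \frac{1}{- \frac{9331}{4} + 0} = \frac{1}{- \frac{9331}{4}} = - \frac{4}{9331}$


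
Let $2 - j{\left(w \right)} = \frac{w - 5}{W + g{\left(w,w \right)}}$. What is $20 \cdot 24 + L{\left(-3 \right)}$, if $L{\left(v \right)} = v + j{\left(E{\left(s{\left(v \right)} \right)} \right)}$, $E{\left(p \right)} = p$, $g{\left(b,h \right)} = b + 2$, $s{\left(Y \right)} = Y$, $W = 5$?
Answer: $481$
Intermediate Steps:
$g{\left(b,h \right)} = 2 + b$
$j{\left(w \right)} = 2 - \frac{-5 + w}{7 + w}$ ($j{\left(w \right)} = 2 - \frac{w - 5}{5 + \left(2 + w\right)} = 2 - \frac{-5 + w}{7 + w}$)
$L{\left(v \right)} = v + \frac{19 + v}{7 + v}$
$20 \cdot 24 + L{\left(-3 \right)} = 20 \cdot 24 + \frac{19 - 3 - 3 \left(7 - 3\right)}{7 - 3} = 480 + \frac{19 - 3 - 12}{4} = 480 + \frac{1}{4} \cdot 4 = 480 + 1 = 481$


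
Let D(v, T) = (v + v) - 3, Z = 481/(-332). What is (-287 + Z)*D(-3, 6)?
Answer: 861885/332 ≈ 2596.0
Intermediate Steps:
Z = -481/332 (Z = 481*(-1/332) = -481/332 ≈ -1.4488)
D(v, T) = -3 + 2*v (D(v, T) = 2*v - 3 = -3 + 2*v)
(-287 + Z)*D(-3, 6) = (-287 - 481/332)*(-3 + 2*(-3)) = -95765*(-3 - 6)/332 = -95765/332*(-9) = 861885/332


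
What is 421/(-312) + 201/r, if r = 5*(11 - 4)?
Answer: 47977/10920 ≈ 4.3935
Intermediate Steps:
r = 35 (r = 5*7 = 35)
421/(-312) + 201/r = 421/(-312) + 201/35 = 421*(-1/312) + 201*(1/35) = -421/312 + 201/35 = 47977/10920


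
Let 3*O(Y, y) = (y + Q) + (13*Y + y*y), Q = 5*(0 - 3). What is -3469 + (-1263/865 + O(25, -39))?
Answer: -7455764/2595 ≈ -2873.1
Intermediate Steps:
Q = -15 (Q = 5*(-3) = -15)
O(Y, y) = -5 + y/3 + y²/3 + 13*Y/3 (O(Y, y) = ((y - 15) + (13*Y + y*y))/3 = ((-15 + y) + (13*Y + y²))/3 = ((-15 + y) + (y² + 13*Y))/3 = (-15 + y + y² + 13*Y)/3 = -5 + y/3 + y²/3 + 13*Y/3)
-3469 + (-1263/865 + O(25, -39)) = -3469 + (-1263/865 + (-5 + (⅓)*(-39) + (⅓)*(-39)² + (13/3)*25)) = -3469 + (-1263*1/865 + (-5 - 13 + (⅓)*1521 + 325/3)) = -3469 + (-1263/865 + (-5 - 13 + 507 + 325/3)) = -3469 + (-1263/865 + 1792/3) = -3469 + 1546291/2595 = -7455764/2595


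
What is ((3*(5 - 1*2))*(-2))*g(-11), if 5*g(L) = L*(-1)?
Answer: -198/5 ≈ -39.600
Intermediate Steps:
g(L) = -L/5 (g(L) = (L*(-1))/5 = (-L)/5 = -L/5)
((3*(5 - 1*2))*(-2))*g(-11) = ((3*(5 - 1*2))*(-2))*(-⅕*(-11)) = ((3*(5 - 2))*(-2))*(11/5) = ((3*3)*(-2))*(11/5) = (9*(-2))*(11/5) = -18*11/5 = -198/5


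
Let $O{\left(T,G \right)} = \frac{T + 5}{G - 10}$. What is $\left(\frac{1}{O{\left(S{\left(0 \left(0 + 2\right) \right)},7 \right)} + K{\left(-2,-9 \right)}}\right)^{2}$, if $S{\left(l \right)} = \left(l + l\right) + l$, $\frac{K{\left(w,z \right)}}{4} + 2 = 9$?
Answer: $\frac{9}{6241} \approx 0.0014421$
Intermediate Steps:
$K{\left(w,z \right)} = 28$ ($K{\left(w,z \right)} = -8 + 4 \cdot 9 = -8 + 36 = 28$)
$S{\left(l \right)} = 3 l$ ($S{\left(l \right)} = 2 l + l = 3 l$)
$O{\left(T,G \right)} = \frac{5 + T}{-10 + G}$
$\left(\frac{1}{O{\left(S{\left(0 \left(0 + 2\right) \right)},7 \right)} + K{\left(-2,-9 \right)}}\right)^{2} = \left(\frac{1}{\frac{5 + 3 \cdot 0 \left(0 + 2\right)}{-10 + 7} + 28}\right)^{2} = \left(\frac{1}{\frac{5 + 3 \cdot 0 \cdot 2}{-3} + 28}\right)^{2} = \left(\frac{1}{- \frac{5 + 3 \cdot 0}{3} + 28}\right)^{2} = \left(\frac{1}{- \frac{5 + 0}{3} + 28}\right)^{2} = \left(\frac{1}{\left(- \frac{1}{3}\right) 5 + 28}\right)^{2} = \left(\frac{1}{- \frac{5}{3} + 28}\right)^{2} = \left(\frac{1}{\frac{79}{3}}\right)^{2} = \left(\frac{3}{79}\right)^{2} = \frac{9}{6241}$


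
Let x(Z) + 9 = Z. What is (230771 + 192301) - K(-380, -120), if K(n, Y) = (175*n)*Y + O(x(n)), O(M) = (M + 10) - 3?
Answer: -7556546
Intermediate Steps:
x(Z) = -9 + Z
O(M) = 7 + M (O(M) = (10 + M) - 3 = 7 + M)
K(n, Y) = -2 + n + 175*Y*n (K(n, Y) = (175*n)*Y + (7 + (-9 + n)) = 175*Y*n + (-2 + n) = -2 + n + 175*Y*n)
(230771 + 192301) - K(-380, -120) = (230771 + 192301) - (-2 - 380 + 175*(-120)*(-380)) = 423072 - (-2 - 380 + 7980000) = 423072 - 1*7979618 = 423072 - 7979618 = -7556546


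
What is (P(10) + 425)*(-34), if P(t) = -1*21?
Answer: -13736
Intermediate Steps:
P(t) = -21
(P(10) + 425)*(-34) = (-21 + 425)*(-34) = 404*(-34) = -13736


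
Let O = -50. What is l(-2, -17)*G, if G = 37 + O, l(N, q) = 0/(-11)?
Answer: 0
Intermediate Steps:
l(N, q) = 0 (l(N, q) = 0*(-1/11) = 0)
G = -13 (G = 37 - 50 = -13)
l(-2, -17)*G = 0*(-13) = 0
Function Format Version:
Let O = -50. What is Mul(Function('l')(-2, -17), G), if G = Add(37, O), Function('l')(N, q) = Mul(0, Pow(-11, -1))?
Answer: 0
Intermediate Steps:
Function('l')(N, q) = 0 (Function('l')(N, q) = Mul(0, Rational(-1, 11)) = 0)
G = -13 (G = Add(37, -50) = -13)
Mul(Function('l')(-2, -17), G) = Mul(0, -13) = 0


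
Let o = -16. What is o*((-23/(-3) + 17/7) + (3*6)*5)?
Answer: -33632/21 ≈ -1601.5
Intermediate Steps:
o*((-23/(-3) + 17/7) + (3*6)*5) = -16*((-23/(-3) + 17/7) + (3*6)*5) = -16*((-23*(-1/3) + 17*(1/7)) + 18*5) = -16*((23/3 + 17/7) + 90) = -16*(212/21 + 90) = -16*2102/21 = -33632/21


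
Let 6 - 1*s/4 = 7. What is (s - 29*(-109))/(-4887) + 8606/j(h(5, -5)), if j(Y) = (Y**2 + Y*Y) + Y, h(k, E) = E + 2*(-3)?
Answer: 13776085/376299 ≈ 36.609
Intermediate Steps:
s = -4 (s = 24 - 4*7 = 24 - 28 = -4)
h(k, E) = -6 + E (h(k, E) = E - 6 = -6 + E)
j(Y) = Y + 2*Y**2 (j(Y) = (Y**2 + Y**2) + Y = 2*Y**2 + Y = Y + 2*Y**2)
(s - 29*(-109))/(-4887) + 8606/j(h(5, -5)) = (-4 - 29*(-109))/(-4887) + 8606/(((-6 - 5)*(1 + 2*(-6 - 5)))) = (-4 + 3161)*(-1/4887) + 8606/((-11*(1 + 2*(-11)))) = 3157*(-1/4887) + 8606/((-11*(1 - 22))) = -3157/4887 + 8606/((-11*(-21))) = -3157/4887 + 8606/231 = 13776085/376299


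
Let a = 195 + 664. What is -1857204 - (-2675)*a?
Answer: 440621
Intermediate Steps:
a = 859
-1857204 - (-2675)*a = -1857204 - (-2675)*859 = -1857204 - 1*(-2297825) = -1857204 + 2297825 = 440621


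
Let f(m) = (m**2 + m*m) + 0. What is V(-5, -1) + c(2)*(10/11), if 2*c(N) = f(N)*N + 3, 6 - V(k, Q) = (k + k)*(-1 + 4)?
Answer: 491/11 ≈ 44.636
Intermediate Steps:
V(k, Q) = 6 - 6*k (V(k, Q) = 6 - (k + k)*(-1 + 4) = 6 - 2*k*3 = 6 - 6*k)
f(m) = 2*m**2 (f(m) = (m**2 + m**2) + 0 = 2*m**2 + 0 = 2*m**2)
c(N) = 3/2 + N**3 (c(N) = ((2*N**2)*N + 3)/2 = (2*N**3 + 3)/2 = (3 + 2*N**3)/2 = 3/2 + N**3)
V(-5, -1) + c(2)*(10/11) = (6 - 6*(-5)) + (3/2 + 2**3)*(10/11) = (6 + 30) + (3/2 + 8)*(10*(1/11)) = 36 + (19/2)*(10/11) = 36 + 95/11 = 491/11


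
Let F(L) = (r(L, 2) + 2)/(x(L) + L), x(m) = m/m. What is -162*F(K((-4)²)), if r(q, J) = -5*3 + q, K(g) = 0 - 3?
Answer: -1296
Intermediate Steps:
K(g) = -3
r(q, J) = -15 + q
x(m) = 1
F(L) = (-13 + L)/(1 + L) (F(L) = ((-15 + L) + 2)/(1 + L) = (-13 + L)/(1 + L))
-162*F(K((-4)²)) = -162*(-13 - 3)/(1 - 3) = -162*(-16)/(-2) = -(-81)*(-16) = -162*8 = -1296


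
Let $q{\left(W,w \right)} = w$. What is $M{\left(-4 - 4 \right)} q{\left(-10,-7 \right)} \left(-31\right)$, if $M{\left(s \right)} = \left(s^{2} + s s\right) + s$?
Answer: $26040$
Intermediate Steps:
$M{\left(s \right)} = s + 2 s^{2}$ ($M{\left(s \right)} = \left(s^{2} + s^{2}\right) + s = 2 s^{2} + s = s + 2 s^{2}$)
$M{\left(-4 - 4 \right)} q{\left(-10,-7 \right)} \left(-31\right) = \left(-4 - 4\right) \left(1 + 2 \left(-4 - 4\right)\right) \left(-7\right) \left(-31\right) = - 8 \left(1 + 2 \left(-8\right)\right) \left(-7\right) \left(-31\right) = - 8 \left(1 - 16\right) \left(-7\right) \left(-31\right) = \left(-8\right) \left(-15\right) \left(-7\right) \left(-31\right) = 120 \left(-7\right) \left(-31\right) = \left(-840\right) \left(-31\right) = 26040$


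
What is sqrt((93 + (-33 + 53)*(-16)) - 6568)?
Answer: 3*I*sqrt(755) ≈ 82.432*I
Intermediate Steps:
sqrt((93 + (-33 + 53)*(-16)) - 6568) = sqrt((93 + 20*(-16)) - 6568) = sqrt((93 - 320) - 6568) = sqrt(-227 - 6568) = sqrt(-6795) = 3*I*sqrt(755)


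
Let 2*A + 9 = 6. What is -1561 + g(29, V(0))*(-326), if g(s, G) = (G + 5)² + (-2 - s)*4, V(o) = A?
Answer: 69739/2 ≈ 34870.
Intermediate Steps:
A = -3/2 (A = -9/2 + (½)*6 = -9/2 + 3 = -3/2 ≈ -1.5000)
V(o) = -3/2
g(s, G) = -8 + (5 + G)² - 4*s (g(s, G) = (5 + G)² + (-8 - 4*s) = -8 + (5 + G)² - 4*s)
-1561 + g(29, V(0))*(-326) = -1561 + (-8 + (5 - 3/2)² - 4*29)*(-326) = -1561 + (-8 + (7/2)² - 116)*(-326) = -1561 + (-8 + 49/4 - 116)*(-326) = -1561 - 447/4*(-326) = -1561 + 72861/2 = 69739/2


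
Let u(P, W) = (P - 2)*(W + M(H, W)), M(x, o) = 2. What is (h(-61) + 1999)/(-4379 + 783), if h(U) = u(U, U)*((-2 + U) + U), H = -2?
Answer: 458909/3596 ≈ 127.62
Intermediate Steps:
u(P, W) = (-2 + P)*(2 + W) (u(P, W) = (P - 2)*(W + 2) = (-2 + P)*(2 + W))
h(U) = (-4 + U²)*(-2 + 2*U) (h(U) = (-4 - 2*U + 2*U + U*U)*((-2 + U) + U) = (-4 - 2*U + 2*U + U²)*(-2 + 2*U) = (-4 + U²)*(-2 + 2*U))
(h(-61) + 1999)/(-4379 + 783) = (2*(-1 - 61)*(-4 + (-61)²) + 1999)/(-4379 + 783) = (2*(-62)*(-4 + 3721) + 1999)/(-3596) = (2*(-62)*3717 + 1999)*(-1/3596) = (-460908 + 1999)*(-1/3596) = -458909*(-1/3596) = 458909/3596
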